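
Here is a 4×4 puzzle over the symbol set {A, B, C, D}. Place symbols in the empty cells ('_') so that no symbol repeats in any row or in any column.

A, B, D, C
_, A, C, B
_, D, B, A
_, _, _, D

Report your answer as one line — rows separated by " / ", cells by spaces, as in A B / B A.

A B D C / D A C B / C D B A / B C A D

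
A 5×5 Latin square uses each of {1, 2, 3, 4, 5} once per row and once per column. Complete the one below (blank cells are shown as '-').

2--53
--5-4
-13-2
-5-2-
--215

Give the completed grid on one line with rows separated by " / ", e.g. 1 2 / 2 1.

2 4 1 5 3 / 1 2 5 3 4 / 5 1 3 4 2 / 3 5 4 2 1 / 4 3 2 1 5

(r1,c2): row 1 has {2,3,5}; column 2 has {1,5}, so it must be 4.
(r1,c3): row 1 has {2,3,4,5}; column 3 has {2,3,5}, so it must be 1.
(r2,c4): row 2 has {4,5}; column 4 has {1,2,5}, so it must be 3.
(r3,c4): row 3 has {1,2,3}; column 4 has {1,2,3,5}, so it must be 4.
(r4,c3): row 4 has {2,5}; column 3 has {1,2,3,5}, so it must be 4.
(r4,c5): row 4 has {2,4,5}; column 5 has {2,3,4,5}, so it must be 1.
(r5,c2): row 5 has {1,2,5}; column 2 has {1,4,5}, so it must be 3.
(r2,c1): row 2 has {3,4,5}; column 1 has {2}, so it must be 1.
(r2,c2): row 2 has {1,3,4,5}; column 2 has {1,3,4,5}, so it must be 2.
(r3,c1): row 3 has {1,2,3,4}; column 1 has {1,2}, so it must be 5.
(r4,c1): row 4 has {1,2,4,5}; column 1 has {1,2,5}, so it must be 3.
(r5,c1): row 5 has {1,2,3,5}; column 1 has {1,2,3,5}, so it must be 4.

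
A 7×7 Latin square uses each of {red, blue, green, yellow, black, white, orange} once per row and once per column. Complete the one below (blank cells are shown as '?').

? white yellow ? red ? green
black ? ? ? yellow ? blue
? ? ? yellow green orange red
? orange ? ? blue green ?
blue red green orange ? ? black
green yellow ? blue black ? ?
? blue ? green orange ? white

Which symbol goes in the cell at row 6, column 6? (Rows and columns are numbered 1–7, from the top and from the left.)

(r1,c1) = orange
(r1,c4) = black
(r1,c6) = blue
(r2,c2) = green
(r3,c1) = white
(r3,c2) = black
(r3,c3) = blue
(r4,c7) = yellow
(r5,c5) = white
(r5,c6) = yellow
(r6,c7) = orange
(r4,c1) = red
(r4,c4) = white
(r7,c1) = yellow
(r2,c4) = red
(r2,c6) = white
(r4,c3) = black
(r6,c6) = red

red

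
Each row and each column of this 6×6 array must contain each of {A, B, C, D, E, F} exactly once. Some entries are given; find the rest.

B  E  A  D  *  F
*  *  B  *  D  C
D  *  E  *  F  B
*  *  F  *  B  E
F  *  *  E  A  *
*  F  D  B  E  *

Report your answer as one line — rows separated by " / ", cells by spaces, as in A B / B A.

B E A D C F / E A B F D C / D C E A F B / A D F C B E / F B C E A D / C F D B E A

(r1,c5) = C
(r2,c2) = A
(r2,c4) = F
(r3,c2) = C
(r3,c4) = A
(r4,c2) = D
(r4,c4) = C
(r5,c2) = B
(r5,c3) = C
(r5,c6) = D
(r6,c6) = A
(r2,c1) = E
(r4,c1) = A
(r6,c1) = C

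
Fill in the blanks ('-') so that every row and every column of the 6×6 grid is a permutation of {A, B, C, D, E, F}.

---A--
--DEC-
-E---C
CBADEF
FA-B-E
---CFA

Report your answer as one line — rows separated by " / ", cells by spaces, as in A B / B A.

E C F A B D / A F D E C B / D E B F A C / C B A D E F / F A C B D E / B D E C F A

(r2,c2) = F
(r2,c6) = B
(r3,c4) = F
(r5,c3) = C
(r5,c5) = D
(r6,c2) = D
(r1,c2) = C
(r1,c5) = B
(r1,c6) = D
(r2,c1) = A
(r3,c3) = B
(r3,c5) = A
(r6,c3) = E
(r1,c1) = E
(r1,c3) = F
(r3,c1) = D
(r6,c1) = B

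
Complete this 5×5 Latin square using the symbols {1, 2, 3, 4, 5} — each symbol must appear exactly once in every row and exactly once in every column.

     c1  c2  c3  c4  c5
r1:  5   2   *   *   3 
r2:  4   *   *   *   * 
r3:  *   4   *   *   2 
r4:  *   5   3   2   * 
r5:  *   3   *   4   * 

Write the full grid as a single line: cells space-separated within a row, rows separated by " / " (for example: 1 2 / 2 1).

Cell (r1,c4): row 1 has {2,3,5}; column 4 has {2,4} → 1.
Cell (r2,c2): row 2 has {4}; column 2 has {2,3,4,5} → 1.
Cell (r2,c5): row 2 has {1,4}; column 5 has {2,3} → 5.
Cell (r4,c1): row 4 has {2,3,5}; column 1 has {4,5} → 1.
Cell (r4,c5): row 4 has {1,2,3,5}; column 5 has {2,3,5} → 4.
Cell (r5,c1): row 5 has {3,4}; column 1 has {1,4,5} → 2.
Cell (r5,c5): row 5 has {2,3,4}; column 5 has {2,3,4,5} → 1.
Cell (r1,c3): row 1 has {1,2,3,5}; column 3 has {3} → 4.
Cell (r2,c3): row 2 has {1,4,5}; column 3 has {3,4} → 2.
Cell (r2,c4): row 2 has {1,2,4,5}; column 4 has {1,2,4} → 3.
Cell (r3,c1): row 3 has {2,4}; column 1 has {1,2,4,5} → 3.
Cell (r3,c4): row 3 has {2,3,4}; column 4 has {1,2,3,4} → 5.
Cell (r5,c3): row 5 has {1,2,3,4}; column 3 has {2,3,4} → 5.
Cell (r3,c3): row 3 has {2,3,4,5}; column 3 has {2,3,4,5} → 1.

5 2 4 1 3 / 4 1 2 3 5 / 3 4 1 5 2 / 1 5 3 2 4 / 2 3 5 4 1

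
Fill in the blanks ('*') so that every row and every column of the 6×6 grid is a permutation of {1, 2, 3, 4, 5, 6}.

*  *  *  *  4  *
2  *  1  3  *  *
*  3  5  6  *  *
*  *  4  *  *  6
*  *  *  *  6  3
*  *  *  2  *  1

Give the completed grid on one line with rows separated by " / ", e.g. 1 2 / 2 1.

6 2 3 1 4 5 / 2 6 1 3 5 4 / 4 3 5 6 1 2 / 3 1 4 5 2 6 / 1 5 2 4 6 3 / 5 4 6 2 3 1

Cell (r2,c5): row 2 has {1,2,3}; column 5 has {4,6} → 5.
Cell (r2,c6): row 2 has {1,2,3,5}; column 6 has {1,3,6} → 4.
Cell (r3,c6): row 3 has {3,5,6}; column 6 has {1,3,4,6} → 2.
Cell (r5,c3): row 5 has {3,6}; column 3 has {1,4,5} → 2.
Cell (r6,c5): row 6 has {1,2}; column 5 has {4,5,6} → 3.
Cell (r1,c6): row 1 has {4}; column 6 has {1,2,3,4,6} → 5.
Cell (r2,c2): row 2 has {1,2,3,4,5}; column 2 has {3} → 6.
Cell (r3,c5): row 3 has {2,3,5,6}; column 5 has {3,4,5,6} → 1.
Cell (r4,c5): row 4 has {4,6}; column 5 has {1,3,4,5,6} → 2.
Cell (r6,c3): row 6 has {1,2,3}; column 3 has {1,2,4,5} → 6.
Cell (r1,c3): row 1 has {4,5}; column 3 has {1,2,4,5,6} → 3.
Cell (r1,c4): row 1 has {3,4,5}; column 4 has {2,3,6} → 1.
Cell (r3,c1): row 3 has {1,2,3,5,6}; column 1 has {2} → 4.
Cell (r4,c4): row 4 has {2,4,6}; column 4 has {1,2,3,6} → 5.
Cell (r5,c4): row 5 has {2,3,6}; column 4 has {1,2,3,5,6} → 4.
Cell (r6,c1): row 6 has {1,2,3,6}; column 1 has {2,4} → 5.
Cell (r6,c2): row 6 has {1,2,3,5,6}; column 2 has {3,6} → 4.
Cell (r1,c1): row 1 has {1,3,4,5}; column 1 has {2,4,5} → 6.
Cell (r1,c2): row 1 has {1,3,4,5,6}; column 2 has {3,4,6} → 2.
Cell (r4,c2): row 4 has {2,4,5,6}; column 2 has {2,3,4,6} → 1.
Cell (r5,c1): row 5 has {2,3,4,6}; column 1 has {2,4,5,6} → 1.
Cell (r5,c2): row 5 has {1,2,3,4,6}; column 2 has {1,2,3,4,6} → 5.
Cell (r4,c1): row 4 has {1,2,4,5,6}; column 1 has {1,2,4,5,6} → 3.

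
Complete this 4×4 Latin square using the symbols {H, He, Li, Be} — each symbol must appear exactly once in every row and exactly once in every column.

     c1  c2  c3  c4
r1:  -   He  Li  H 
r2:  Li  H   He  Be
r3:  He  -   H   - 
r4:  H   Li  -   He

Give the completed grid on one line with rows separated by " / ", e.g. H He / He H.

(r1,c1) = Be
(r3,c2) = Be
(r3,c4) = Li
(r4,c3) = Be

Be He Li H / Li H He Be / He Be H Li / H Li Be He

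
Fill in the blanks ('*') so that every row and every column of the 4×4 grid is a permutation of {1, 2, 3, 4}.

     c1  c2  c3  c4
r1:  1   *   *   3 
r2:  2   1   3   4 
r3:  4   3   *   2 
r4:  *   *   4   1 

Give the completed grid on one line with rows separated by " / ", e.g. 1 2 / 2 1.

Cell (r1,c3): row 1 has {1,3}; column 3 has {3,4} → 2.
Cell (r3,c3): row 3 has {2,3,4}; column 3 has {2,3,4} → 1.
Cell (r4,c1): row 4 has {1,4}; column 1 has {1,2,4} → 3.
Cell (r4,c2): row 4 has {1,3,4}; column 2 has {1,3} → 2.
Cell (r1,c2): row 1 has {1,2,3}; column 2 has {1,2,3} → 4.

1 4 2 3 / 2 1 3 4 / 4 3 1 2 / 3 2 4 1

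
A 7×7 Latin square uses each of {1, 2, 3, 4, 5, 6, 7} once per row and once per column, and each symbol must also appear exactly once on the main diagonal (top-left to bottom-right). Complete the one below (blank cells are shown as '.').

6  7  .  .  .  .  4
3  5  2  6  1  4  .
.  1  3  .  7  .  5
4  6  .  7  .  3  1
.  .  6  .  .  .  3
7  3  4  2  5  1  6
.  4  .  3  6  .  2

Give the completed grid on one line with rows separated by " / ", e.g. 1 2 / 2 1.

At row 2, column 7: row 2 has {1,2,3,4,5,6}; column 7 has {1,2,3,4,5,6}; that leaves 7.
At row 3, column 1: row 3 has {1,3,5,7}; column 1 has {3,4,6,7}; that leaves 2.
At row 3, column 4: row 3 has {1,2,3,5,7}; column 4 has {2,3,6,7}; that leaves 4.
At row 3, column 6: row 3 has {1,2,3,4,5,7}; column 6 has {1,3,4}; that leaves 6.
At row 4, column 3: row 4 has {1,3,4,6,7}; column 3 has {2,3,4,6}; that leaves 5.
At row 4, column 5: row 4 has {1,3,4,5,6,7}; column 5 has {1,5,6,7}; that leaves 2.
At row 5, column 2: row 5 has {3,6}; column 2 has {1,3,4,5,6,7}; that leaves 2.
At row 5, column 5: row 5 has {2,3,6}; column 5 has {1,2,5,6,7}; the diagonal has {1,2,3,5,6,7}; that leaves 4.
At row 1, column 3: row 1 has {4,6,7}; column 3 has {2,3,4,5,6}; that leaves 1.
At row 1, column 4: row 1 has {1,4,6,7}; column 4 has {2,3,4,6,7}; that leaves 5.
At row 1, column 5: row 1 has {1,4,5,6,7}; column 5 has {1,2,4,5,6,7}; that leaves 3.
At row 1, column 6: row 1 has {1,3,4,5,6,7}; column 6 has {1,3,4,6}; that leaves 2.
At row 5, column 4: row 5 has {2,3,4,6}; column 4 has {2,3,4,5,6,7}; that leaves 1.
At row 7, column 3: row 7 has {2,3,4,6}; column 3 has {1,2,3,4,5,6}; that leaves 7.
At row 7, column 6: row 7 has {2,3,4,6,7}; column 6 has {1,2,3,4,6}; that leaves 5.
At row 5, column 1: row 5 has {1,2,3,4,6}; column 1 has {2,3,4,6,7}; that leaves 5.
At row 5, column 6: row 5 has {1,2,3,4,5,6}; column 6 has {1,2,3,4,5,6}; that leaves 7.
At row 7, column 1: row 7 has {2,3,4,5,6,7}; column 1 has {2,3,4,5,6,7}; that leaves 1.

6 7 1 5 3 2 4 / 3 5 2 6 1 4 7 / 2 1 3 4 7 6 5 / 4 6 5 7 2 3 1 / 5 2 6 1 4 7 3 / 7 3 4 2 5 1 6 / 1 4 7 3 6 5 2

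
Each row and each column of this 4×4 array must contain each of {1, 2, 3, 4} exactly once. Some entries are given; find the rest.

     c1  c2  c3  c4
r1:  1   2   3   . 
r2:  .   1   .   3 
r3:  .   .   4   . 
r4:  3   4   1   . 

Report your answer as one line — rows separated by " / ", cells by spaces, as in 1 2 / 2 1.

1 2 3 4 / 4 1 2 3 / 2 3 4 1 / 3 4 1 2

(r1,c4) = 4
(r2,c3) = 2
(r3,c1) = 2
(r3,c2) = 3
(r3,c4) = 1
(r4,c4) = 2
(r2,c1) = 4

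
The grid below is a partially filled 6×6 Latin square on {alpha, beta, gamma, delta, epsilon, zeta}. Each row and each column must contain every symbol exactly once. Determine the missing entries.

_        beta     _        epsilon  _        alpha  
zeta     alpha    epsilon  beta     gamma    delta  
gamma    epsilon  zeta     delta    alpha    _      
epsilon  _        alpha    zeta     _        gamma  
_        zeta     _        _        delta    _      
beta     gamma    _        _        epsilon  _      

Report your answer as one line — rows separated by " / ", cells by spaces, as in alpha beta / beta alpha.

(r1,c1) = delta
(r1,c3) = gamma
(r1,c5) = zeta
(r3,c6) = beta
(r4,c2) = delta
(r4,c5) = beta
(r5,c1) = alpha
(r5,c3) = beta
(r5,c4) = gamma
(r5,c6) = epsilon
(r6,c3) = delta
(r6,c4) = alpha
(r6,c6) = zeta

delta beta gamma epsilon zeta alpha / zeta alpha epsilon beta gamma delta / gamma epsilon zeta delta alpha beta / epsilon delta alpha zeta beta gamma / alpha zeta beta gamma delta epsilon / beta gamma delta alpha epsilon zeta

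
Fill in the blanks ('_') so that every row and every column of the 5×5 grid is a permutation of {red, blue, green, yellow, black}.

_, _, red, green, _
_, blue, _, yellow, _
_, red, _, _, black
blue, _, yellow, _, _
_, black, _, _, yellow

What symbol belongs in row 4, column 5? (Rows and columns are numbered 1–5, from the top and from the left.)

red

(r1,c2) = yellow
(r1,c5) = blue
(r3,c4) = blue
(r4,c2) = green
(r4,c5) = red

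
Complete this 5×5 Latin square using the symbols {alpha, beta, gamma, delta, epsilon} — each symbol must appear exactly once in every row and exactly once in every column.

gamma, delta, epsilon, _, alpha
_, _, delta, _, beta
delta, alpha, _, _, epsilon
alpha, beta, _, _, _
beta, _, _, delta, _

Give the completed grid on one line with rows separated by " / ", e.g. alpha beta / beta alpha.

At row 1, column 4: row 1 has {alpha,gamma,delta,epsilon}; column 4 has {delta}; that leaves beta.
At row 2, column 1: row 2 has {beta,delta}; column 1 has {alpha,beta,gamma,delta}; that leaves epsilon.
At row 2, column 2: row 2 has {beta,delta,epsilon}; column 2 has {alpha,beta,delta}; that leaves gamma.
At row 2, column 4: row 2 has {beta,gamma,delta,epsilon}; column 4 has {beta,delta}; that leaves alpha.
At row 3, column 4: row 3 has {alpha,delta,epsilon}; column 4 has {alpha,beta,delta}; that leaves gamma.
At row 4, column 3: row 4 has {alpha,beta}; column 3 has {delta,epsilon}; that leaves gamma.
At row 4, column 4: row 4 has {alpha,beta,gamma}; column 4 has {alpha,beta,gamma,delta}; that leaves epsilon.
At row 4, column 5: row 4 has {alpha,beta,gamma,epsilon}; column 5 has {alpha,beta,epsilon}; that leaves delta.
At row 5, column 2: row 5 has {beta,delta}; column 2 has {alpha,beta,gamma,delta}; that leaves epsilon.
At row 5, column 3: row 5 has {beta,delta,epsilon}; column 3 has {gamma,delta,epsilon}; that leaves alpha.
At row 5, column 5: row 5 has {alpha,beta,delta,epsilon}; column 5 has {alpha,beta,delta,epsilon}; that leaves gamma.
At row 3, column 3: row 3 has {alpha,gamma,delta,epsilon}; column 3 has {alpha,gamma,delta,epsilon}; that leaves beta.

gamma delta epsilon beta alpha / epsilon gamma delta alpha beta / delta alpha beta gamma epsilon / alpha beta gamma epsilon delta / beta epsilon alpha delta gamma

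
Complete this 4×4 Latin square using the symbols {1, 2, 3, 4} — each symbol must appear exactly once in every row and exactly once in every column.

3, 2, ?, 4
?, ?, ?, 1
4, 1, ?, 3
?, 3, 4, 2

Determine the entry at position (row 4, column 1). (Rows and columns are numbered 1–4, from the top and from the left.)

1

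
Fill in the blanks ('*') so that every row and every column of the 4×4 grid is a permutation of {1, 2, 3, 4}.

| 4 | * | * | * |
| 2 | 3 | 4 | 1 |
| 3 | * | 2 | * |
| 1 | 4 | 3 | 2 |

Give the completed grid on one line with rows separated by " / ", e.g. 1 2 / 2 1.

(r1,c3): row 1 has {4}; column 3 has {2,3,4}, so it must be 1.
(r1,c4): row 1 has {1,4}; column 4 has {1,2}, so it must be 3.
(r3,c2): row 3 has {2,3}; column 2 has {3,4}, so it must be 1.
(r3,c4): row 3 has {1,2,3}; column 4 has {1,2,3}, so it must be 4.
(r1,c2): row 1 has {1,3,4}; column 2 has {1,3,4}, so it must be 2.

4 2 1 3 / 2 3 4 1 / 3 1 2 4 / 1 4 3 2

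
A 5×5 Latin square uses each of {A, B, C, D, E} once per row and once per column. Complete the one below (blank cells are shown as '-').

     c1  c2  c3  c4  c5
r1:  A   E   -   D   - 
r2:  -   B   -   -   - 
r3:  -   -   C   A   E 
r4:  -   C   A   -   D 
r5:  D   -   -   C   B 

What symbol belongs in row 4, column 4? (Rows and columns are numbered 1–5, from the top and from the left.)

B

Cell (r1,c3): row 1 has {A,D,E}; column 3 has {A,C} → B.
Cell (r1,c5): row 1 has {A,B,D,E}; column 5 has {B,D,E} → C.
Cell (r2,c4): row 2 has {B}; column 4 has {A,C,D} → E.
Cell (r2,c5): row 2 has {B,E}; column 5 has {B,C,D,E} → A.
Cell (r3,c1): row 3 has {A,C,E}; column 1 has {A,D} → B.
Cell (r3,c2): row 3 has {A,B,C,E}; column 2 has {B,C,E} → D.
Cell (r4,c1): row 4 has {A,C,D}; column 1 has {A,B,D} → E.
Cell (r4,c4): row 4 has {A,C,D,E}; column 4 has {A,C,D,E} → B.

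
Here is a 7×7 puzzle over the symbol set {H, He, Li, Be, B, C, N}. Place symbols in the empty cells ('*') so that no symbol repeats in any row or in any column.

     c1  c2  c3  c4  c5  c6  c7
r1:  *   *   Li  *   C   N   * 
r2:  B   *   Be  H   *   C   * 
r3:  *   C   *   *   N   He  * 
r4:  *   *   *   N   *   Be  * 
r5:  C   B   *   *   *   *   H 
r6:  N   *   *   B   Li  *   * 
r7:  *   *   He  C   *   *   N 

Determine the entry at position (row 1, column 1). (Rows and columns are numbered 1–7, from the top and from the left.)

At row 2, column 5: row 2 has {H,Be,B,C}; column 5 has {Li,C,N}; that leaves He.
At row 2, column 7: row 2 has {H,He,Be,B,C}; column 7 has {H,N}; that leaves Li.
At row 5, column 3: row 5 has {H,B,C}; column 3 has {He,Li,Be}; that leaves N.
At row 5, column 5: row 5 has {H,B,C,N}; column 5 has {He,Li,C,N}; that leaves Be.
At row 5, column 6: row 5 has {H,Be,B,C,N}; column 6 has {He,Be,C,N}; that leaves Li.
At row 6, column 6: row 6 has {Li,B,N}; column 6 has {He,Li,Be,C,N}; that leaves H.
At row 7, column 6: row 7 has {He,C,N}; column 6 has {H,He,Li,Be,C,N}; that leaves B.
At row 2, column 2: row 2 has {H,He,Li,Be,B,C}; column 2 has {B,C}; that leaves N.
At row 5, column 4: row 5 has {H,Li,Be,B,C,N}; column 4 has {H,B,C,N}; that leaves He.
At row 6, column 3: row 6 has {H,Li,B,N}; column 3 has {He,Li,Be,N}; that leaves C.
At row 7, column 5: row 7 has {He,B,C,N}; column 5 has {He,Li,Be,C,N}; that leaves H.
At row 1, column 4: row 1 has {Li,C,N}; column 4 has {H,He,B,C,N}; that leaves Be.
At row 3, column 4: row 3 has {He,C,N}; column 4 has {H,He,Be,B,C,N}; that leaves Li.
At row 4, column 5: row 4 has {Be,N}; column 5 has {H,He,Li,Be,C,N}; that leaves B.
At row 4, column 3: row 4 has {Be,B,N}; column 3 has {He,Li,Be,C,N}; that leaves H.
At row 3, column 3: row 3 has {He,Li,C,N}; column 3 has {H,He,Li,Be,C,N}; that leaves B.
At row 3, column 7: row 3 has {He,Li,B,C,N}; column 7 has {H,Li,N}; that leaves Be.
At row 6, column 7: row 6 has {H,Li,B,C,N}; column 7 has {H,Li,Be,N}; that leaves He.
At row 1, column 7: row 1 has {Li,Be,C,N}; column 7 has {H,He,Li,Be,N}; that leaves B.
At row 3, column 1: row 3 has {He,Li,Be,B,C,N}; column 1 has {B,C,N}; that leaves H.
At row 4, column 7: row 4 has {H,Be,B,N}; column 7 has {H,He,Li,Be,B,N}; that leaves C.
At row 6, column 2: row 6 has {H,He,Li,B,C,N}; column 2 has {B,C,N}; that leaves Be.
At row 7, column 2: row 7 has {H,He,B,C,N}; column 2 has {Be,B,C,N}; that leaves Li.
At row 1, column 1: row 1 has {Li,Be,B,C,N}; column 1 has {H,B,C,N}; that leaves He.

He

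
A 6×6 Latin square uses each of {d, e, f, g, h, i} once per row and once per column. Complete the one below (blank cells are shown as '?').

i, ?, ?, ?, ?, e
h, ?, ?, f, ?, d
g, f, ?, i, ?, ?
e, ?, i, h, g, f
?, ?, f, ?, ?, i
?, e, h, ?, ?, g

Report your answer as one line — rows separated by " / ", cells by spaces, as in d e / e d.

i h d g f e / h i g f e d / g f e i d h / e d i h g f / d g f e h i / f e h d i g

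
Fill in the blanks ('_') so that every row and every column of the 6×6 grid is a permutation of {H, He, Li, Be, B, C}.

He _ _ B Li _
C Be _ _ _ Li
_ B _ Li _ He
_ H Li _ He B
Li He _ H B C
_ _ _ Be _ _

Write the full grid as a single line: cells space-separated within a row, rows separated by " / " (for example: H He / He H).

He C H B Li Be / C Be B He H Li / H B C Li Be He / Be H Li C He B / Li He Be H B C / B Li He Be C H

(r1,c2) = C
(r2,c4) = He
(r2,c5) = H
(r4,c1) = Be
(r4,c4) = C
(r5,c3) = Be
(r6,c2) = Li
(r6,c5) = C
(r6,c6) = H
(r1,c3) = H
(r1,c6) = Be
(r2,c3) = B
(r3,c1) = H
(r3,c3) = C
(r3,c5) = Be
(r6,c1) = B
(r6,c3) = He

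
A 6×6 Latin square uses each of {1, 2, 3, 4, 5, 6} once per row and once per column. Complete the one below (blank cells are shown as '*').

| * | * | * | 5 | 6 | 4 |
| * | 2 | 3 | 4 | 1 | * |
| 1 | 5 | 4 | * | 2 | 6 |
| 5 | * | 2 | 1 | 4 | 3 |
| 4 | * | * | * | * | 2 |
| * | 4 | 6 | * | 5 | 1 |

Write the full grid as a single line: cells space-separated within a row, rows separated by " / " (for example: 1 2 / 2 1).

2 3 1 5 6 4 / 6 2 3 4 1 5 / 1 5 4 3 2 6 / 5 6 2 1 4 3 / 4 1 5 6 3 2 / 3 4 6 2 5 1

row 1 has {4,5,6}; column 3 has {2,3,4,6} — only 1 is left for (r1,c3).
row 2 has {1,2,3,4}; column 1 has {1,4,5} — only 6 is left for (r2,c1).
row 2 has {1,2,3,4,6}; column 6 has {1,2,3,4,6} — only 5 is left for (r2,c6).
row 3 has {1,2,4,5,6}; column 4 has {1,4,5} — only 3 is left for (r3,c4).
row 4 has {1,2,3,4,5}; column 2 has {2,4,5} — only 6 is left for (r4,c2).
row 5 has {2,4}; column 3 has {1,2,3,4,6} — only 5 is left for (r5,c3).
row 5 has {2,4,5}; column 4 has {1,3,4,5} — only 6 is left for (r5,c4).
row 5 has {2,4,5,6}; column 5 has {1,2,4,5,6} — only 3 is left for (r5,c5).
row 6 has {1,4,5,6}; column 4 has {1,3,4,5,6} — only 2 is left for (r6,c4).
row 1 has {1,4,5,6}; column 2 has {2,4,5,6} — only 3 is left for (r1,c2).
row 5 has {2,3,4,5,6}; column 2 has {2,3,4,5,6} — only 1 is left for (r5,c2).
row 6 has {1,2,4,5,6}; column 1 has {1,4,5,6} — only 3 is left for (r6,c1).
row 1 has {1,3,4,5,6}; column 1 has {1,3,4,5,6} — only 2 is left for (r1,c1).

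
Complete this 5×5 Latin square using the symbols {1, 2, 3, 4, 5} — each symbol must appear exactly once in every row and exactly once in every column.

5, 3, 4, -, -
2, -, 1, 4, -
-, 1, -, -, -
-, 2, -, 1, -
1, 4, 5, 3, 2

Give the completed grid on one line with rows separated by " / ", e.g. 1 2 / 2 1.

5 3 4 2 1 / 2 5 1 4 3 / 3 1 2 5 4 / 4 2 3 1 5 / 1 4 5 3 2

(r1,c4) = 2
(r1,c5) = 1
(r2,c2) = 5
(r2,c5) = 3
(r3,c4) = 5
(r3,c5) = 4
(r4,c3) = 3
(r4,c5) = 5
(r3,c1) = 3
(r3,c3) = 2
(r4,c1) = 4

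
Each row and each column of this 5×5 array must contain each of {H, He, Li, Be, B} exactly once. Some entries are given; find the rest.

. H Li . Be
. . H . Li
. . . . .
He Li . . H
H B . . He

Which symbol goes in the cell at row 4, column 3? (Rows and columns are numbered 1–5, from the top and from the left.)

(r1,c1) = B
(r1,c4) = He
(r2,c1) = Be
(r2,c2) = He
(r2,c4) = B
(r3,c1) = Li
(r3,c2) = Be
(r3,c4) = H
(r3,c5) = B
(r4,c4) = Be
(r5,c3) = Be
(r5,c4) = Li
(r3,c3) = He
(r4,c3) = B

B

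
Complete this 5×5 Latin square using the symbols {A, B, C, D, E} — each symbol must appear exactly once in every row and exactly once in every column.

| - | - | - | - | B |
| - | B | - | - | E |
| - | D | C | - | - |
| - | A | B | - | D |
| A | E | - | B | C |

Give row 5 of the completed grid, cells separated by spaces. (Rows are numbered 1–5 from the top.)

Cell (r1,c2): row 1 has {B}; column 2 has {A,B,D,E} → C.
Cell (r3,c5): row 3 has {C,D}; column 5 has {B,C,D,E} → A.
Cell (r5,c3): row 5 has {A,B,C,E}; column 3 has {B,C} → D.

A E D B C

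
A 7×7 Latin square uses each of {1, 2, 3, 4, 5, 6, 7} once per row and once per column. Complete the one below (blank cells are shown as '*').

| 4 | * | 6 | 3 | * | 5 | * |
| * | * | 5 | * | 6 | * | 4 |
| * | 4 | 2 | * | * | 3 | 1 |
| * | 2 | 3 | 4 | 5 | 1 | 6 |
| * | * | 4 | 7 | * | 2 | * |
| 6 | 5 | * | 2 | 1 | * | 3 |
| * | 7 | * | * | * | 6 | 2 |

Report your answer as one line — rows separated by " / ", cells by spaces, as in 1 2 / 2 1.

row 1 has {3,4,5,6}; column 2 has {2,4,5,7} — only 1 is left for (r1,c2).
row 1 has {1,3,4,5,6}; column 7 has {1,2,3,4,6} — only 7 is left for (r1,c7).
row 2 has {4,5,6}; column 2 has {1,2,4,5,7} — only 3 is left for (r2,c2).
row 2 has {3,4,5,6}; column 4 has {2,3,4,7} — only 1 is left for (r2,c4).
row 2 has {1,3,4,5,6}; column 6 has {1,2,3,5,6} — only 7 is left for (r2,c6).
row 3 has {1,2,3,4}; column 5 has {1,5,6} — only 7 is left for (r3,c5).
row 4 has {1,2,3,4,5,6}; column 1 has {4,6} — only 7 is left for (r4,c1).
row 5 has {2,4,7}; column 2 has {1,2,3,4,5,7} — only 6 is left for (r5,c2).
row 5 has {2,4,6,7}; column 5 has {1,5,6,7} — only 3 is left for (r5,c5).
row 5 has {2,3,4,6,7}; column 7 has {1,2,3,4,6,7} — only 5 is left for (r5,c7).
row 6 has {1,2,3,5,6}; column 3 has {2,3,4,5,6} — only 7 is left for (r6,c3).
row 6 has {1,2,3,5,6,7}; column 6 has {1,2,3,5,6,7} — only 4 is left for (r6,c6).
row 7 has {2,6,7}; column 3 has {2,3,4,5,6,7} — only 1 is left for (r7,c3).
row 7 has {1,2,6,7}; column 4 has {1,2,3,4,7} — only 5 is left for (r7,c4).
row 7 has {1,2,5,6,7}; column 5 has {1,3,5,6,7} — only 4 is left for (r7,c5).
row 1 has {1,3,4,5,6,7}; column 5 has {1,3,4,5,6,7} — only 2 is left for (r1,c5).
row 2 has {1,3,4,5,6,7}; column 1 has {4,6,7} — only 2 is left for (r2,c1).
row 3 has {1,2,3,4,7}; column 1 has {2,4,6,7} — only 5 is left for (r3,c1).
row 3 has {1,2,3,4,5,7}; column 4 has {1,2,3,4,5,7} — only 6 is left for (r3,c4).
row 5 has {2,3,4,5,6,7}; column 1 has {2,4,5,6,7} — only 1 is left for (r5,c1).
row 7 has {1,2,4,5,6,7}; column 1 has {1,2,4,5,6,7} — only 3 is left for (r7,c1).

4 1 6 3 2 5 7 / 2 3 5 1 6 7 4 / 5 4 2 6 7 3 1 / 7 2 3 4 5 1 6 / 1 6 4 7 3 2 5 / 6 5 7 2 1 4 3 / 3 7 1 5 4 6 2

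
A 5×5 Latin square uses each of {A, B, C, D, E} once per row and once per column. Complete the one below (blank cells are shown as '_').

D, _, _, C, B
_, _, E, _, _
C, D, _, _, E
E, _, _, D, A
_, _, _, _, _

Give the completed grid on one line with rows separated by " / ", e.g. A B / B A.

D E A C B / A C E B D / C D B A E / E B C D A / B A D E C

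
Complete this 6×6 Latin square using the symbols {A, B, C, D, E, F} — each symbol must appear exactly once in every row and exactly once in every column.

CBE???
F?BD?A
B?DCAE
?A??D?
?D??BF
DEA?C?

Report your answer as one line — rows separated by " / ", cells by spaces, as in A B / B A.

C B E A F D / F C B D E A / B F D C A E / E A F B D C / A D C E B F / D E A F C B

At row 1, column 5: row 1 has {B,C,E}; column 5 has {A,B,C,D}; that leaves F.
At row 1, column 6: row 1 has {B,C,E,F}; column 6 has {A,E,F}; that leaves D.
At row 2, column 2: row 2 has {A,B,D,F}; column 2 has {A,B,D,E}; that leaves C.
At row 2, column 5: row 2 has {A,B,C,D,F}; column 5 has {A,B,C,D,F}; that leaves E.
At row 3, column 2: row 3 has {A,B,C,D,E}; column 2 has {A,B,C,D,E}; that leaves F.
At row 4, column 1: row 4 has {A,D}; column 1 has {B,C,D,F}; that leaves E.
At row 5, column 1: row 5 has {B,D,F}; column 1 has {B,C,D,E,F}; that leaves A.
At row 5, column 3: row 5 has {A,B,D,F}; column 3 has {A,B,D,E}; that leaves C.
At row 5, column 4: row 5 has {A,B,C,D,F}; column 4 has {C,D}; that leaves E.
At row 6, column 6: row 6 has {A,C,D,E}; column 6 has {A,D,E,F}; that leaves B.
At row 1, column 4: row 1 has {B,C,D,E,F}; column 4 has {C,D,E}; that leaves A.
At row 4, column 3: row 4 has {A,D,E}; column 3 has {A,B,C,D,E}; that leaves F.
At row 4, column 4: row 4 has {A,D,E,F}; column 4 has {A,C,D,E}; that leaves B.
At row 4, column 6: row 4 has {A,B,D,E,F}; column 6 has {A,B,D,E,F}; that leaves C.
At row 6, column 4: row 6 has {A,B,C,D,E}; column 4 has {A,B,C,D,E}; that leaves F.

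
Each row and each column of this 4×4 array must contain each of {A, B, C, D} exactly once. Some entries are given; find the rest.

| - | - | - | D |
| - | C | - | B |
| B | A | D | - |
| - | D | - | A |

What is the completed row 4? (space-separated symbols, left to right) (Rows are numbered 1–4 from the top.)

C D B A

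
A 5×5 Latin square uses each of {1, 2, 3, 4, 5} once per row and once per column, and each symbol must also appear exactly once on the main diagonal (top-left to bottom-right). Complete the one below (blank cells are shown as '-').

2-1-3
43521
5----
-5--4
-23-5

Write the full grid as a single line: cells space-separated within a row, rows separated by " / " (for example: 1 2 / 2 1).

2 4 1 5 3 / 4 3 5 2 1 / 5 1 4 3 2 / 3 5 2 1 4 / 1 2 3 4 5

At row 1, column 2: row 1 has {1,2,3}; column 2 has {2,3,5}; that leaves 4.
At row 1, column 4: row 1 has {1,2,3,4}; column 4 has {2}; that leaves 5.
At row 3, column 2: row 3 has {5}; column 2 has {2,3,4,5}; that leaves 1.
At row 3, column 3: row 3 has {1,5}; column 3 has {1,3,5}; the diagonal has {2,3,5}; that leaves 4.
At row 3, column 4: row 3 has {1,4,5}; column 4 has {2,5}; that leaves 3.
At row 3, column 5: row 3 has {1,3,4,5}; column 5 has {1,3,4,5}; that leaves 2.
At row 4, column 3: row 4 has {4,5}; column 3 has {1,3,4,5}; that leaves 2.
At row 4, column 4: row 4 has {2,4,5}; column 4 has {2,3,5}; the diagonal has {2,3,4,5}; that leaves 1.
At row 5, column 1: row 5 has {2,3,5}; column 1 has {2,4,5}; that leaves 1.
At row 5, column 4: row 5 has {1,2,3,5}; column 4 has {1,2,3,5}; that leaves 4.
At row 4, column 1: row 4 has {1,2,4,5}; column 1 has {1,2,4,5}; that leaves 3.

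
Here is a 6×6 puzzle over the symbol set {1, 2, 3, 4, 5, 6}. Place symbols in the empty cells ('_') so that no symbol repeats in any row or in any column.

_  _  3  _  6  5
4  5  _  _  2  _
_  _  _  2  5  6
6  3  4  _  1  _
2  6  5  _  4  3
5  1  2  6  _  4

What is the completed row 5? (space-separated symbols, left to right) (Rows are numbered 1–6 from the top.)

2 6 5 1 4 3

At row 1, column 1: row 1 has {3,5,6}; column 1 has {2,4,5,6}; that leaves 1.
At row 1, column 4: row 1 has {1,3,5,6}; column 4 has {2,6}; that leaves 4.
At row 2, column 6: row 2 has {2,4,5}; column 6 has {3,4,5,6}; that leaves 1.
At row 3, column 1: row 3 has {2,5,6}; column 1 has {1,2,4,5,6}; that leaves 3.
At row 3, column 2: row 3 has {2,3,5,6}; column 2 has {1,3,5,6}; that leaves 4.
At row 3, column 3: row 3 has {2,3,4,5,6}; column 3 has {2,3,4,5}; that leaves 1.
At row 4, column 4: row 4 has {1,3,4,6}; column 4 has {2,4,6}; that leaves 5.
At row 4, column 6: row 4 has {1,3,4,5,6}; column 6 has {1,3,4,5,6}; that leaves 2.
At row 5, column 4: row 5 has {2,3,4,5,6}; column 4 has {2,4,5,6}; that leaves 1.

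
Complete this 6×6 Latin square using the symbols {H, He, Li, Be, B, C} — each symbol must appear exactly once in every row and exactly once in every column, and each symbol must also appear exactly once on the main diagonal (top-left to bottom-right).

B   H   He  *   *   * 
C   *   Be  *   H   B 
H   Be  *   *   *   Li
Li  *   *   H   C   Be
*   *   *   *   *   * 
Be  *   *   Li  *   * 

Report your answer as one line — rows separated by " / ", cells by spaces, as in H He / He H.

row 1 has {H,He,B}; column 6 has {Li,Be,B} — only C is left for (r1,c6).
row 2 has {H,Be,B,C}; column 4 has {H,Li} — only He is left for (r2,c4).
row 3 has {H,Li,Be}; column 3 has {He,Be}; the diagonal has {H,B} — only C is left for (r3,c3).
row 3 has {H,Li,Be,C}; column 4 has {H,He,Li} — only B is left for (r3,c4).
row 3 has {H,Li,Be,B,C}; column 5 has {H,C} — only He is left for (r3,c5).
row 4 has {H,Li,Be,C}; column 3 has {He,Be,C} — only B is left for (r4,c3).
row 5 is empty so far; column 1 has {H,Li,Be,B,C} — only He is left for (r5,c1).
row 5 has {He}; column 6 has {Li,Be,B,C} — only H is left for (r5,c6).
row 6 has {Li,Be}; column 3 has {He,Be,B,C} — only H is left for (r6,c3).
row 6 has {H,Li,Be}; column 5 has {H,He,C} — only B is left for (r6,c5).
row 6 has {H,Li,Be,B}; column 6 has {H,Li,Be,B,C}; the diagonal has {H,B,C} — only He is left for (r6,c6).
row 1 has {H,He,B,C}; column 4 has {H,He,Li,B} — only Be is left for (r1,c4).
row 1 has {H,He,Be,B,C}; column 5 has {H,He,B,C} — only Li is left for (r1,c5).
row 2 has {H,He,Be,B,C}; column 2 has {H,Be}; the diagonal has {H,He,B,C} — only Li is left for (r2,c2).
row 4 has {H,Li,Be,B,C}; column 2 has {H,Li,Be} — only He is left for (r4,c2).
row 5 has {H,He}; column 3 has {H,He,Be,B,C} — only Li is left for (r5,c3).
row 5 has {H,He,Li}; column 4 has {H,He,Li,Be,B} — only C is left for (r5,c4).
row 5 has {H,He,Li,C}; column 5 has {H,He,Li,B,C}; the diagonal has {H,He,Li,B,C} — only Be is left for (r5,c5).
row 6 has {H,He,Li,Be,B}; column 2 has {H,He,Li,Be} — only C is left for (r6,c2).
row 5 has {H,He,Li,Be,C}; column 2 has {H,He,Li,Be,C} — only B is left for (r5,c2).

B H He Be Li C / C Li Be He H B / H Be C B He Li / Li He B H C Be / He B Li C Be H / Be C H Li B He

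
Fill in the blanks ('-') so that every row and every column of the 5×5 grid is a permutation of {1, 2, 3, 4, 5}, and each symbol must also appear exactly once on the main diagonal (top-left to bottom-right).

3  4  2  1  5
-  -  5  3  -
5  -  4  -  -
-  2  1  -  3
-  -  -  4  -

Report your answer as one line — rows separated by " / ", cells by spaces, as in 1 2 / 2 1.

3 4 2 1 5 / 2 1 5 3 4 / 5 3 4 2 1 / 4 2 1 5 3 / 1 5 3 4 2

row 2 has {3,5}; column 2 has {2,4}; the diagonal has {3,4} — only 1 is left for (r2,c2).
row 3 has {4,5}; column 2 has {1,2,4} — only 3 is left for (r3,c2).
row 3 has {3,4,5}; column 4 has {1,3,4} — only 2 is left for (r3,c4).
row 3 has {2,3,4,5}; column 5 has {3,5} — only 1 is left for (r3,c5).
row 4 has {1,2,3}; column 1 has {3,5} — only 4 is left for (r4,c1).
row 4 has {1,2,3,4}; column 4 has {1,2,3,4}; the diagonal has {1,3,4} — only 5 is left for (r4,c4).
row 5 has {4}; column 2 has {1,2,3,4} — only 5 is left for (r5,c2).
row 5 has {4,5}; column 3 has {1,2,4,5} — only 3 is left for (r5,c3).
row 5 has {3,4,5}; column 5 has {1,3,5}; the diagonal has {1,3,4,5} — only 2 is left for (r5,c5).
row 2 has {1,3,5}; column 1 has {3,4,5} — only 2 is left for (r2,c1).
row 2 has {1,2,3,5}; column 5 has {1,2,3,5} — only 4 is left for (r2,c5).
row 5 has {2,3,4,5}; column 1 has {2,3,4,5} — only 1 is left for (r5,c1).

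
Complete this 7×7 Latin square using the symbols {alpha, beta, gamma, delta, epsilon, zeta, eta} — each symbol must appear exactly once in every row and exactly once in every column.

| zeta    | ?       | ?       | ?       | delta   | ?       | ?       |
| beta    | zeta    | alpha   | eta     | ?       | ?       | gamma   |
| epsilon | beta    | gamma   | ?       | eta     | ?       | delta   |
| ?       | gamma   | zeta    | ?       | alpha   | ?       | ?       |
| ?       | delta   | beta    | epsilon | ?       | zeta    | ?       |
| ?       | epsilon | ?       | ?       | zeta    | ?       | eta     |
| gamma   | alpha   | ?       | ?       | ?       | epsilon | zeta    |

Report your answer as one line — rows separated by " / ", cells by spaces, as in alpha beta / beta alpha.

zeta eta epsilon alpha delta gamma beta / beta zeta alpha eta epsilon delta gamma / epsilon beta gamma zeta eta alpha delta / delta gamma zeta beta alpha eta epsilon / eta delta beta epsilon gamma zeta alpha / alpha epsilon delta gamma zeta beta eta / gamma alpha eta delta beta epsilon zeta

row 1 has {delta,zeta}; column 2 has {alpha,beta,gamma,delta,epsilon,zeta} — only eta is left for (r1,c2).
row 1 has {delta,zeta,eta}; column 3 has {alpha,beta,gamma,zeta} — only epsilon is left for (r1,c3).
row 2 has {alpha,beta,gamma,zeta,eta}; column 5 has {alpha,delta,zeta,eta} — only epsilon is left for (r2,c5).
row 2 has {alpha,beta,gamma,epsilon,zeta,eta}; column 6 has {epsilon,zeta} — only delta is left for (r2,c6).
row 3 has {beta,gamma,delta,epsilon,eta}; column 6 has {delta,epsilon,zeta} — only alpha is left for (r3,c6).
row 5 has {beta,delta,epsilon,zeta}; column 5 has {alpha,delta,epsilon,zeta,eta} — only gamma is left for (r5,c5).
row 5 has {beta,gamma,delta,epsilon,zeta}; column 7 has {gamma,delta,zeta,eta} — only alpha is left for (r5,c7).
row 6 has {epsilon,zeta,eta}; column 3 has {alpha,beta,gamma,epsilon,zeta} — only delta is left for (r6,c3).
row 7 has {alpha,gamma,epsilon,zeta}; column 3 has {alpha,beta,gamma,delta,epsilon,zeta} — only eta is left for (r7,c3).
row 7 has {alpha,gamma,epsilon,zeta,eta}; column 5 has {alpha,gamma,delta,epsilon,zeta,eta} — only beta is left for (r7,c5).
row 1 has {delta,epsilon,zeta,eta}; column 7 has {alpha,gamma,delta,zeta,eta} — only beta is left for (r1,c7).
row 3 has {alpha,beta,gamma,delta,epsilon,eta}; column 4 has {epsilon,eta} — only zeta is left for (r3,c4).
row 4 has {alpha,gamma,zeta}; column 7 has {alpha,beta,gamma,delta,zeta,eta} — only epsilon is left for (r4,c7).
row 5 has {alpha,beta,gamma,delta,epsilon,zeta}; column 1 has {beta,gamma,epsilon,zeta} — only eta is left for (r5,c1).
row 6 has {delta,epsilon,zeta,eta}; column 1 has {beta,gamma,epsilon,zeta,eta} — only alpha is left for (r6,c1).
row 7 has {alpha,beta,gamma,epsilon,zeta,eta}; column 4 has {epsilon,zeta,eta} — only delta is left for (r7,c4).
row 1 has {beta,delta,epsilon,zeta,eta}; column 6 has {alpha,delta,epsilon,zeta} — only gamma is left for (r1,c6).
row 4 has {alpha,gamma,epsilon,zeta}; column 1 has {alpha,beta,gamma,epsilon,zeta,eta} — only delta is left for (r4,c1).
row 4 has {alpha,gamma,delta,epsilon,zeta}; column 4 has {delta,epsilon,zeta,eta} — only beta is left for (r4,c4).
row 4 has {alpha,beta,gamma,delta,epsilon,zeta}; column 6 has {alpha,gamma,delta,epsilon,zeta} — only eta is left for (r4,c6).
row 6 has {alpha,delta,epsilon,zeta,eta}; column 4 has {beta,delta,epsilon,zeta,eta} — only gamma is left for (r6,c4).
row 6 has {alpha,gamma,delta,epsilon,zeta,eta}; column 6 has {alpha,gamma,delta,epsilon,zeta,eta} — only beta is left for (r6,c6).
row 1 has {beta,gamma,delta,epsilon,zeta,eta}; column 4 has {beta,gamma,delta,epsilon,zeta,eta} — only alpha is left for (r1,c4).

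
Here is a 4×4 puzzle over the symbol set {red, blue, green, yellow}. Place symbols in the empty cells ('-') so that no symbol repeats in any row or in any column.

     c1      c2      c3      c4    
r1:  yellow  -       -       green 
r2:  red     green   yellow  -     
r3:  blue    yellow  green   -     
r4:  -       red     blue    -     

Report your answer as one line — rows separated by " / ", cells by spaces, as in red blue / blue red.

(r1,c2) = blue
(r1,c3) = red
(r2,c4) = blue
(r3,c4) = red
(r4,c1) = green
(r4,c4) = yellow

yellow blue red green / red green yellow blue / blue yellow green red / green red blue yellow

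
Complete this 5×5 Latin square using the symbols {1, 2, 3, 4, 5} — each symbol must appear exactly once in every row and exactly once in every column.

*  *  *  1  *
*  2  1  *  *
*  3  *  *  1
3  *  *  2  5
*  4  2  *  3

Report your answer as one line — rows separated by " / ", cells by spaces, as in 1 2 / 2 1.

4 5 3 1 2 / 5 2 1 3 4 / 2 3 5 4 1 / 3 1 4 2 5 / 1 4 2 5 3

(r1,c2) = 5
(r2,c5) = 4
(r4,c2) = 1
(r4,c3) = 4
(r5,c4) = 5
(r1,c3) = 3
(r1,c5) = 2
(r2,c1) = 5
(r2,c4) = 3
(r3,c3) = 5
(r3,c4) = 4
(r5,c1) = 1
(r1,c1) = 4
(r3,c1) = 2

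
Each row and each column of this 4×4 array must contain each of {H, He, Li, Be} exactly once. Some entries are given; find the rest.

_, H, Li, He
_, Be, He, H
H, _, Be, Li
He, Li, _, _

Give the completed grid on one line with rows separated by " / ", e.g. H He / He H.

Be H Li He / Li Be He H / H He Be Li / He Li H Be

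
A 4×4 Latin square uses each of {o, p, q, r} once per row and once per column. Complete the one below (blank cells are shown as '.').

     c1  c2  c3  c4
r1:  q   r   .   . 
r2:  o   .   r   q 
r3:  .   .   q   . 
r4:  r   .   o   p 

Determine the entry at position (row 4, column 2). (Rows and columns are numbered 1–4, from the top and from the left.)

q

(r1,c3) = p
(r1,c4) = o
(r2,c2) = p
(r3,c1) = p
(r3,c2) = o
(r3,c4) = r
(r4,c2) = q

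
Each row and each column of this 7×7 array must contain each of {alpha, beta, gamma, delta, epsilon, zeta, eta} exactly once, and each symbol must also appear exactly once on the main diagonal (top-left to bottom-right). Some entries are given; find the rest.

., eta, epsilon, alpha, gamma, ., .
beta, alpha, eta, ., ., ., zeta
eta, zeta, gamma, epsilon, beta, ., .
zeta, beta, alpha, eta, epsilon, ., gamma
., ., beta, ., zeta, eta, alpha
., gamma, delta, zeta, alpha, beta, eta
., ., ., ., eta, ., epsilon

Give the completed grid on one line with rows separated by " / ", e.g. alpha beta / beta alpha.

(r1,c1) = delta
(r1,c6) = zeta
(r1,c7) = beta
(r2,c5) = delta
(r3,c7) = delta
(r4,c6) = delta
(r6,c1) = epsilon
(r7,c2) = delta
(r7,c3) = zeta
(r2,c4) = gamma
(r2,c6) = epsilon
(r3,c6) = alpha
(r5,c1) = gamma
(r5,c2) = epsilon
(r5,c4) = delta
(r7,c1) = alpha
(r7,c4) = beta
(r7,c6) = gamma

delta eta epsilon alpha gamma zeta beta / beta alpha eta gamma delta epsilon zeta / eta zeta gamma epsilon beta alpha delta / zeta beta alpha eta epsilon delta gamma / gamma epsilon beta delta zeta eta alpha / epsilon gamma delta zeta alpha beta eta / alpha delta zeta beta eta gamma epsilon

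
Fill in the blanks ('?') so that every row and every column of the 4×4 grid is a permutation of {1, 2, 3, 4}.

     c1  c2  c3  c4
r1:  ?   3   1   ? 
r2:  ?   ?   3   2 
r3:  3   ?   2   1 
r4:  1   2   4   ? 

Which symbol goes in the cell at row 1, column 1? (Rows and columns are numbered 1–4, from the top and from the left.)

2

(r1,c4): row 1 has {1,3}; column 4 has {1,2}, so it must be 4.
(r2,c1): row 2 has {2,3}; column 1 has {1,3}, so it must be 4.
(r2,c2): row 2 has {2,3,4}; column 2 has {2,3}, so it must be 1.
(r3,c2): row 3 has {1,2,3}; column 2 has {1,2,3}, so it must be 4.
(r4,c4): row 4 has {1,2,4}; column 4 has {1,2,4}, so it must be 3.
(r1,c1): row 1 has {1,3,4}; column 1 has {1,3,4}, so it must be 2.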